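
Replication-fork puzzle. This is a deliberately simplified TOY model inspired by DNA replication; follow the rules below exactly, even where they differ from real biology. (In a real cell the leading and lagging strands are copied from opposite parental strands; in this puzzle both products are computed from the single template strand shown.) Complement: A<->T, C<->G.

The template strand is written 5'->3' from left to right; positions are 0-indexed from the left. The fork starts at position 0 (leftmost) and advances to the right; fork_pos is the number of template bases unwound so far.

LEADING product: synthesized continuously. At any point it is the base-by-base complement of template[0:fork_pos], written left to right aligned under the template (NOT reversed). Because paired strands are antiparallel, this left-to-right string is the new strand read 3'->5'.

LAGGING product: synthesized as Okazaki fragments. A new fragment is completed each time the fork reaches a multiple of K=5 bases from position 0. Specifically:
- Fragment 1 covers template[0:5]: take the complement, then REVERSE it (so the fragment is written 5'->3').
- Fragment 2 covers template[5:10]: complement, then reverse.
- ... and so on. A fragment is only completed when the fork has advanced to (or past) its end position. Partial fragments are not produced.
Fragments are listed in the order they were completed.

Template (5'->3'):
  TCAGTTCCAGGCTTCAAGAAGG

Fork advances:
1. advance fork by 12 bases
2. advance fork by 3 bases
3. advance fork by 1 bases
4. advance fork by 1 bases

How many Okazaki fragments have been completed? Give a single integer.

Answer: 3

Derivation:
Step 1: advance 12 -> fork_pos = 0 + 12 = 12. Reached multiple(s) of 5: 5, 10 -> fragments 1-2 completed (2 total).
Step 2: advance 3 -> fork_pos = 12 + 3 = 15. Reached multiple(s) of 5: 15 -> fragment 3 completed (3 total).
Step 3: advance 1 -> fork_pos = 15 + 1 = 16. Next multiple of 5 is 20 (not reached); still 3 fragment(s).
Step 4: advance 1 -> fork_pos = 16 + 1 = 17. Next multiple of 5 is 20 (not reached); still 3 fragment(s).
Check: final fork_pos = 17; the multiples of 5 that are <= 17 are 5..15 -> 17 // 5 = 3 completed fragment(s).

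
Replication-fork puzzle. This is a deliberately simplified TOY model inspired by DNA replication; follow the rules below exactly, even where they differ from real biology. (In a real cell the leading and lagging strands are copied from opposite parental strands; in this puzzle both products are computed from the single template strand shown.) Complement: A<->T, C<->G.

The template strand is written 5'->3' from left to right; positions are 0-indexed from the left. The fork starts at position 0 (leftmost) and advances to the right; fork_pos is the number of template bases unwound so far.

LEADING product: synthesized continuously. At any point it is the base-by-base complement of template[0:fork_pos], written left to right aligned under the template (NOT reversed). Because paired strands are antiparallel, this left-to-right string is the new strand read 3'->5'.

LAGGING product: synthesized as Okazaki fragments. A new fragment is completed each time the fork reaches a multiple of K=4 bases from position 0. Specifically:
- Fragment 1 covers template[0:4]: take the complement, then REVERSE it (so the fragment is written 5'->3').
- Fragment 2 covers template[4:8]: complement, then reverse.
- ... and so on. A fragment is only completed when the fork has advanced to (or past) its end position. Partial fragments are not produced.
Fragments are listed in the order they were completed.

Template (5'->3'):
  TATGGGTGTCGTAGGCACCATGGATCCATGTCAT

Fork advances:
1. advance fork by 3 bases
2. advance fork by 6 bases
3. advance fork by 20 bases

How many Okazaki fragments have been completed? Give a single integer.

Step 1: advance 3 -> fork_pos = 0 + 3 = 3. Next multiple of 4 is 4 (not reached); still 0 fragment(s).
Step 2: advance 6 -> fork_pos = 3 + 6 = 9. Reached multiple(s) of 4: 4, 8 -> fragments 1-2 completed (2 total).
Step 3: advance 20 -> fork_pos = 9 + 20 = 29. Reached multiple(s) of 4: 12, 16, 20, 24, 28 -> fragments 3-7 completed (7 total).
Check: final fork_pos = 29; the multiples of 4 that are <= 29 are 4..28 -> 29 // 4 = 7 completed fragment(s).

Answer: 7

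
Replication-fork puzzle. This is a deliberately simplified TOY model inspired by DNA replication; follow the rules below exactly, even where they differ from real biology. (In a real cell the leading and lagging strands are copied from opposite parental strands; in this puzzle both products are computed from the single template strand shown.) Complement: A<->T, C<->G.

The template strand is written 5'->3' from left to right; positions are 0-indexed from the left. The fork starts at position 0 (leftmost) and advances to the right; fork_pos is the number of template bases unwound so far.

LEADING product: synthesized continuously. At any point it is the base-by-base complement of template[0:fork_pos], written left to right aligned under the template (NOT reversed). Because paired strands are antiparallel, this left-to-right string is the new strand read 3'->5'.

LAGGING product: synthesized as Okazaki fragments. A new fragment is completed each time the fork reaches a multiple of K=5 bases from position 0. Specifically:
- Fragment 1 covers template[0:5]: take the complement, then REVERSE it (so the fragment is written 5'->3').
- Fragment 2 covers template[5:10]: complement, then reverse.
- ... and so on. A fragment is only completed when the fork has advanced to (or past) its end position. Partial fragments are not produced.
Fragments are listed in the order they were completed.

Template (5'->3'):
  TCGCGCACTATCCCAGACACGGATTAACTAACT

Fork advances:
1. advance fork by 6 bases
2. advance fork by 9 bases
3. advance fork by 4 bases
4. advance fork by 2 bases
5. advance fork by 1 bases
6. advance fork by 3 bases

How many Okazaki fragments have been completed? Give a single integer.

Answer: 5

Derivation:
Step 1: advance 6 -> fork_pos = 0 + 6 = 6. Reached multiple(s) of 5: 5 -> fragment 1 completed (1 total).
Step 2: advance 9 -> fork_pos = 6 + 9 = 15. Reached multiple(s) of 5: 10, 15 -> fragments 2-3 completed (3 total).
Step 3: advance 4 -> fork_pos = 15 + 4 = 19. Next multiple of 5 is 20 (not reached); still 3 fragment(s).
Step 4: advance 2 -> fork_pos = 19 + 2 = 21. Reached multiple(s) of 5: 20 -> fragment 4 completed (4 total).
Step 5: advance 1 -> fork_pos = 21 + 1 = 22. Next multiple of 5 is 25 (not reached); still 4 fragment(s).
Step 6: advance 3 -> fork_pos = 22 + 3 = 25. Reached multiple(s) of 5: 25 -> fragment 5 completed (5 total).
Check: final fork_pos = 25; the multiples of 5 that are <= 25 are 5..25 -> 25 // 5 = 5 completed fragment(s).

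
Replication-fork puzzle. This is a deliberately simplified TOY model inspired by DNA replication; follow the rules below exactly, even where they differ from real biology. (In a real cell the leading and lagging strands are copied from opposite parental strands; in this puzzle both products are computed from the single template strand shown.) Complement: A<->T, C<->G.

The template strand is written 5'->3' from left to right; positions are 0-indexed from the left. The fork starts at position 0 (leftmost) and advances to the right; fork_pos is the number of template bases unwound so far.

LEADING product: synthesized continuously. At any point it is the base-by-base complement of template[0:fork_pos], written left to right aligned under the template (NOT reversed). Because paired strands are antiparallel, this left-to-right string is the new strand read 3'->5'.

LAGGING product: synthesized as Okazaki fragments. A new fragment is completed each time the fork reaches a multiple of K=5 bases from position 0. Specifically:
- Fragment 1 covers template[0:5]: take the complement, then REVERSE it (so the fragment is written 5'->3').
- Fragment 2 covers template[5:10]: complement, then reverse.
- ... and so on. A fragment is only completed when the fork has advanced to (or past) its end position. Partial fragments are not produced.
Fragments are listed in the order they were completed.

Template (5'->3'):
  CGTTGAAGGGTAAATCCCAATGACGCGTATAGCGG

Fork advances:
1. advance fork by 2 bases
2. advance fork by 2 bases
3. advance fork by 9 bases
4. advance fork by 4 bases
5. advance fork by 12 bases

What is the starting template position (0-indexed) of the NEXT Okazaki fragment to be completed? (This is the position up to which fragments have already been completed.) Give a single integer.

Answer: 25

Derivation:
Step 1: advance 2 -> fork_pos = 0 + 2 = 2. Next multiple of 5 is 5 (not reached); still 0 fragment(s).
Step 2: advance 2 -> fork_pos = 2 + 2 = 4. Next multiple of 5 is 5 (not reached); still 0 fragment(s).
Step 3: advance 9 -> fork_pos = 4 + 9 = 13. Reached multiple(s) of 5: 5, 10 -> fragments 1-2 completed (2 total).
Step 4: advance 4 -> fork_pos = 13 + 4 = 17. Reached multiple(s) of 5: 15 -> fragment 3 completed (3 total).
Step 5: advance 12 -> fork_pos = 17 + 12 = 29. Reached multiple(s) of 5: 20, 25 -> fragments 4-5 completed (5 total).
5 fragment(s) completed, covering template[0:25] (5 x 5 = 25). The next fragment, fragment 6, covers template[25:30], so it starts at position 25.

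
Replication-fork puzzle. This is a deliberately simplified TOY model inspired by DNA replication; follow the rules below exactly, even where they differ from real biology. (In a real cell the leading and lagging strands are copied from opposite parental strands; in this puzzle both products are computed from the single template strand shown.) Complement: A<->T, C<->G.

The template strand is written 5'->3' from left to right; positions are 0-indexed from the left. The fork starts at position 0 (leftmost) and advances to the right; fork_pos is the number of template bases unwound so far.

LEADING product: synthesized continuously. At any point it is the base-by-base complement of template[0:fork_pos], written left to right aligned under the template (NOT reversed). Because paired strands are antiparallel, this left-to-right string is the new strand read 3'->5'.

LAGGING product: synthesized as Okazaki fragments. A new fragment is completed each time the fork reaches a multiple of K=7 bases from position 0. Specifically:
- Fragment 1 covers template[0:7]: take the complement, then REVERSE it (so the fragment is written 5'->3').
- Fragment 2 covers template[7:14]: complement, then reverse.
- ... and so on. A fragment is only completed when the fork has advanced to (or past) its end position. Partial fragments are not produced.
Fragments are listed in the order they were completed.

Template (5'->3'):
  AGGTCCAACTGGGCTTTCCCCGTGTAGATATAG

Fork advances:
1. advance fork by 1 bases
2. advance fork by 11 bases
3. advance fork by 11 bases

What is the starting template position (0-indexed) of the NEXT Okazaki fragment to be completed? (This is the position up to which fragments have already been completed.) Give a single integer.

Answer: 21

Derivation:
Step 1: advance 1 -> fork_pos = 0 + 1 = 1. Next multiple of 7 is 7 (not reached); still 0 fragment(s).
Step 2: advance 11 -> fork_pos = 1 + 11 = 12. Reached multiple(s) of 7: 7 -> fragment 1 completed (1 total).
Step 3: advance 11 -> fork_pos = 12 + 11 = 23. Reached multiple(s) of 7: 14, 21 -> fragments 2-3 completed (3 total).
3 fragment(s) completed, covering template[0:21] (3 x 7 = 21). The next fragment, fragment 4, covers template[21:28], so it starts at position 21.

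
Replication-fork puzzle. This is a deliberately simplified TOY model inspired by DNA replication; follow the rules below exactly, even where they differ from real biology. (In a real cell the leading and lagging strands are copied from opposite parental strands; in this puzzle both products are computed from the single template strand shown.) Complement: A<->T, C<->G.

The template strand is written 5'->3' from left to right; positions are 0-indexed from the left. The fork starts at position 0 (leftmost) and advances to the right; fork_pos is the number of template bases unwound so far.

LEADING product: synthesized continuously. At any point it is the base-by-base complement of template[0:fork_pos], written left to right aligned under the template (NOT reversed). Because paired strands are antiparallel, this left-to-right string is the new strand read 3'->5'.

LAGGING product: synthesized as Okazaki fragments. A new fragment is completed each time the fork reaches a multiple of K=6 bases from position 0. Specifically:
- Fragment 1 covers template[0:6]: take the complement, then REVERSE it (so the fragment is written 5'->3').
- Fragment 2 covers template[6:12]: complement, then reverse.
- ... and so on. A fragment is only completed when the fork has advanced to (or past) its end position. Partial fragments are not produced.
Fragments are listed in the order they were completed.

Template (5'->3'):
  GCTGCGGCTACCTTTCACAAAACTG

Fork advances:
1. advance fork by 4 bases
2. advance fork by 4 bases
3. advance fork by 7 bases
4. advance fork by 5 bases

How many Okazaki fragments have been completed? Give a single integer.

Answer: 3

Derivation:
Step 1: advance 4 -> fork_pos = 0 + 4 = 4. Next multiple of 6 is 6 (not reached); still 0 fragment(s).
Step 2: advance 4 -> fork_pos = 4 + 4 = 8. Reached multiple(s) of 6: 6 -> fragment 1 completed (1 total).
Step 3: advance 7 -> fork_pos = 8 + 7 = 15. Reached multiple(s) of 6: 12 -> fragment 2 completed (2 total).
Step 4: advance 5 -> fork_pos = 15 + 5 = 20. Reached multiple(s) of 6: 18 -> fragment 3 completed (3 total).
Check: final fork_pos = 20; the multiples of 6 that are <= 20 are 6..18 -> 20 // 6 = 3 completed fragment(s).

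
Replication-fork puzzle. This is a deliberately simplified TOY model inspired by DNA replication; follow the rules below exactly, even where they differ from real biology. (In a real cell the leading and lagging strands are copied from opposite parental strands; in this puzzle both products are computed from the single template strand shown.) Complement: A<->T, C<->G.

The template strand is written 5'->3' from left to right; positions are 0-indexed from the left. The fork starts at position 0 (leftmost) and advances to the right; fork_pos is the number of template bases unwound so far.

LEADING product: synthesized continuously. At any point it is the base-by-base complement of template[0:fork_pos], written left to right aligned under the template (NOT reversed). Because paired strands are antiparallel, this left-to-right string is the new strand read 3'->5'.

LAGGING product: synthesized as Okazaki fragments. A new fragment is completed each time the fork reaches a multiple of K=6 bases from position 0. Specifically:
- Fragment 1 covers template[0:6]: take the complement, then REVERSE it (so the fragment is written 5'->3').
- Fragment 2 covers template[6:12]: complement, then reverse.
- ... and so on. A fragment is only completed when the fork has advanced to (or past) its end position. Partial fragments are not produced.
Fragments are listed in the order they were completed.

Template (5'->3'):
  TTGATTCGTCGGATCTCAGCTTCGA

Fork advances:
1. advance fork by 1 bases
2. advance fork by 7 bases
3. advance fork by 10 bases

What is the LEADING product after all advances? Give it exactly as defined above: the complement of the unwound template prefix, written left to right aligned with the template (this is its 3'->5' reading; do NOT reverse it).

Answer: AACTAAGCAGCCTAGAGT

Derivation:
Step 1: advance 1 -> fork_pos = 0 + 1 = 1.
Step 2: advance 7 -> fork_pos = 1 + 7 = 8.
Step 3: advance 10 -> fork_pos = 8 + 10 = 18.
Unwound prefix: template[0:18] = TTGATTCGTCGGATCTCA
Complement it base by base (A<->T, C<->G), keeping left-to-right order:
  [0:5] TTGAT -> AACTA
  [5:10] TCGTC -> AGCAG
  [10:15] GGATC -> CCTAG
  [15:18] TCA -> AGT
Concatenate: AACTAAGCAGCCTAGAGT (length 18; written aligned with the template, i.e. 3'->5').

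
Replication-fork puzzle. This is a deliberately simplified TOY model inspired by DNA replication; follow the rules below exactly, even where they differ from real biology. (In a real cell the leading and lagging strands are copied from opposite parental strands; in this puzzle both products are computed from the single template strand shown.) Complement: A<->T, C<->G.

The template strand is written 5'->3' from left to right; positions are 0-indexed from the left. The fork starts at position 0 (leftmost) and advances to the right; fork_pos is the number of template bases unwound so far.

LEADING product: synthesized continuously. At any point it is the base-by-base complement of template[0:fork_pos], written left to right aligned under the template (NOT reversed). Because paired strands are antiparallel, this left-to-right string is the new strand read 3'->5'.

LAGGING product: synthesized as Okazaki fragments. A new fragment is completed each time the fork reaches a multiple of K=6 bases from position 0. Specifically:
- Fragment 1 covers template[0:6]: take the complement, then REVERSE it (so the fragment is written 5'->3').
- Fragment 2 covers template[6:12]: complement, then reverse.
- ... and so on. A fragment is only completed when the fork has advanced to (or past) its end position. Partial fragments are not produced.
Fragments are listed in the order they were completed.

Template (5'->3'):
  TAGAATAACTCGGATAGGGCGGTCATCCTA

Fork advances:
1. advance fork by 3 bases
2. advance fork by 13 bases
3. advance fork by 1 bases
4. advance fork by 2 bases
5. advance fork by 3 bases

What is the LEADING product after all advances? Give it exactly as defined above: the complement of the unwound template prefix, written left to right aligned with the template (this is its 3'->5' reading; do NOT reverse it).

Answer: ATCTTATTGAGCCTATCCCGCC

Derivation:
Step 1: advance 3 -> fork_pos = 0 + 3 = 3.
Step 2: advance 13 -> fork_pos = 3 + 13 = 16.
Step 3: advance 1 -> fork_pos = 16 + 1 = 17.
Step 4: advance 2 -> fork_pos = 17 + 2 = 19.
Step 5: advance 3 -> fork_pos = 19 + 3 = 22.
Unwound prefix: template[0:22] = TAGAATAACTCGGATAGGGCGG
Complement it base by base (A<->T, C<->G), keeping left-to-right order:
  [0:5] TAGAA -> ATCTT
  [5:10] TAACT -> ATTGA
  [10:15] CGGAT -> GCCTA
  [15:20] AGGGC -> TCCCG
  [20:22] GG -> CC
Concatenate: ATCTTATTGAGCCTATCCCGCC (length 22; written aligned with the template, i.e. 3'->5').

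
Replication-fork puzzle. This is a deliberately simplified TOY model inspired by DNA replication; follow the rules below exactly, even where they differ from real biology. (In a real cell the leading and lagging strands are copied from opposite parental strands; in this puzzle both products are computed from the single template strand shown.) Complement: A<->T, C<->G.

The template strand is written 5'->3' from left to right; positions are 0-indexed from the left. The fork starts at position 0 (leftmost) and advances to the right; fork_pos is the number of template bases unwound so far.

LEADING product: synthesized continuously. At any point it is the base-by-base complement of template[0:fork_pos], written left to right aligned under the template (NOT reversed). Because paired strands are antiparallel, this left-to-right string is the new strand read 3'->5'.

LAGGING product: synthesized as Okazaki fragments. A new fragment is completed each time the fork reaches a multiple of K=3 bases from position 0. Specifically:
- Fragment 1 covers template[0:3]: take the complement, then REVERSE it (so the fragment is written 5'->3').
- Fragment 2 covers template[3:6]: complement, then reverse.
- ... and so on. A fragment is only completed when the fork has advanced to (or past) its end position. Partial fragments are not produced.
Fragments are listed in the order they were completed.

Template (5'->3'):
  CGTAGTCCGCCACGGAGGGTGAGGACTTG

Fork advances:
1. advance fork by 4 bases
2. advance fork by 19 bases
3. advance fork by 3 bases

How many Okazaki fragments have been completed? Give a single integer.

Answer: 8

Derivation:
Step 1: advance 4 -> fork_pos = 0 + 4 = 4. Reached multiple(s) of 3: 3 -> fragment 1 completed (1 total).
Step 2: advance 19 -> fork_pos = 4 + 19 = 23. Reached multiple(s) of 3: 6, 9, 12, 15, 18, 21 -> fragments 2-7 completed (7 total).
Step 3: advance 3 -> fork_pos = 23 + 3 = 26. Reached multiple(s) of 3: 24 -> fragment 8 completed (8 total).
Check: final fork_pos = 26; the multiples of 3 that are <= 26 are 3..24 -> 26 // 3 = 8 completed fragment(s).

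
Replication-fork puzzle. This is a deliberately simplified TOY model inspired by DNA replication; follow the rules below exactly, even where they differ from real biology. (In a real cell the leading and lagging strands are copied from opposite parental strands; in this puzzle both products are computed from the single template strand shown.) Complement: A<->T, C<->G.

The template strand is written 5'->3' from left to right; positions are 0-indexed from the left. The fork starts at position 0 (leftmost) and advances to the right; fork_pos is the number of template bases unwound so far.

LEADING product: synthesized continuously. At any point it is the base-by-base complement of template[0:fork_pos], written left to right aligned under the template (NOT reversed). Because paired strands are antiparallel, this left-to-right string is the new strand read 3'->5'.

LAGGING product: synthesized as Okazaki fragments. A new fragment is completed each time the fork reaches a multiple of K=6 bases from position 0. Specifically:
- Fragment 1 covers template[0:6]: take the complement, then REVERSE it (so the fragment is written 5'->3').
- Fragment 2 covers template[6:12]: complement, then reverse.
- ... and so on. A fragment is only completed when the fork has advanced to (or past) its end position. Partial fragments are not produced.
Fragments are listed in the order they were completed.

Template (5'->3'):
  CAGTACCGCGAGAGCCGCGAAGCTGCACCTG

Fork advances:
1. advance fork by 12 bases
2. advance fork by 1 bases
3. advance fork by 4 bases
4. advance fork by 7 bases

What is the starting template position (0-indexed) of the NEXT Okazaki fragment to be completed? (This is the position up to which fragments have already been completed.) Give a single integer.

Step 1: advance 12 -> fork_pos = 0 + 12 = 12. Reached multiple(s) of 6: 6, 12 -> fragments 1-2 completed (2 total).
Step 2: advance 1 -> fork_pos = 12 + 1 = 13. Next multiple of 6 is 18 (not reached); still 2 fragment(s).
Step 3: advance 4 -> fork_pos = 13 + 4 = 17. Next multiple of 6 is 18 (not reached); still 2 fragment(s).
Step 4: advance 7 -> fork_pos = 17 + 7 = 24. Reached multiple(s) of 6: 18, 24 -> fragments 3-4 completed (4 total).
4 fragment(s) completed, covering template[0:24] (4 x 6 = 24). The next fragment, fragment 5, covers template[24:30], so it starts at position 24.

Answer: 24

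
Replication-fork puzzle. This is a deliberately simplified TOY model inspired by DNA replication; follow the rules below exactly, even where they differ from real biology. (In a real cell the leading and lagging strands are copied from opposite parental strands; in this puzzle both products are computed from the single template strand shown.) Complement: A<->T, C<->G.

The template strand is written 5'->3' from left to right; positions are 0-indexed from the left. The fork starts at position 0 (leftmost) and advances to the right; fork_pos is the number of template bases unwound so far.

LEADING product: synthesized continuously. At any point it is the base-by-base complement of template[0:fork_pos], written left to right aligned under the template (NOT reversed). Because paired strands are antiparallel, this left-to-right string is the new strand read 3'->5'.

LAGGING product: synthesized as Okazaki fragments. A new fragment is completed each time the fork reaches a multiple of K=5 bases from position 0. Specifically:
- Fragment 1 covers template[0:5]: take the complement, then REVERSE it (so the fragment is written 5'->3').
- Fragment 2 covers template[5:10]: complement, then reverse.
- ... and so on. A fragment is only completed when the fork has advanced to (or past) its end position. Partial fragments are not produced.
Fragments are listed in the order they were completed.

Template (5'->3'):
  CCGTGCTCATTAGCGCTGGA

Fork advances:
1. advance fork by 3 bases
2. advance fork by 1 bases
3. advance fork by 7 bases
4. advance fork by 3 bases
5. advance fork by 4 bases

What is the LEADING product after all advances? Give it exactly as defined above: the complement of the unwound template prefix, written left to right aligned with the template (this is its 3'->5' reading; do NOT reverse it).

Answer: GGCACGAGTAATCGCGAC

Derivation:
Step 1: advance 3 -> fork_pos = 0 + 3 = 3.
Step 2: advance 1 -> fork_pos = 3 + 1 = 4.
Step 3: advance 7 -> fork_pos = 4 + 7 = 11.
Step 4: advance 3 -> fork_pos = 11 + 3 = 14.
Step 5: advance 4 -> fork_pos = 14 + 4 = 18.
Unwound prefix: template[0:18] = CCGTGCTCATTAGCGCTG
Complement it base by base (A<->T, C<->G), keeping left-to-right order:
  [0:5] CCGTG -> GGCAC
  [5:10] CTCAT -> GAGTA
  [10:15] TAGCG -> ATCGC
  [15:18] CTG -> GAC
Concatenate: GGCACGAGTAATCGCGAC (length 18; written aligned with the template, i.e. 3'->5').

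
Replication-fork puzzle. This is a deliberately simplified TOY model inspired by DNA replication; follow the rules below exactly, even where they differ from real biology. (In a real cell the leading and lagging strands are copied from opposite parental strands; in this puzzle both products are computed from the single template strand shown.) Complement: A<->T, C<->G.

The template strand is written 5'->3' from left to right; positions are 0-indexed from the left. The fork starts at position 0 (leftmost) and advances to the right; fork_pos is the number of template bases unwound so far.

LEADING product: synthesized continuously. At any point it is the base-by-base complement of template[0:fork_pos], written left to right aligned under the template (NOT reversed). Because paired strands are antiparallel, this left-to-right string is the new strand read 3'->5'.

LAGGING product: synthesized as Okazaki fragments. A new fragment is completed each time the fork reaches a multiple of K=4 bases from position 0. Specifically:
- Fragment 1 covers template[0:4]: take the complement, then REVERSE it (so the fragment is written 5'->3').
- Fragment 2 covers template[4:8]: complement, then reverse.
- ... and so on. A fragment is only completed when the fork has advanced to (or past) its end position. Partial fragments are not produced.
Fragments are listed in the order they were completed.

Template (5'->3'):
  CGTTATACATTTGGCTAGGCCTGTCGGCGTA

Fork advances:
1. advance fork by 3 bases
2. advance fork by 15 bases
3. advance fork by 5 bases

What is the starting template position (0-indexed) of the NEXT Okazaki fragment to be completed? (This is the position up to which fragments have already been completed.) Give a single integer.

Answer: 20

Derivation:
Step 1: advance 3 -> fork_pos = 0 + 3 = 3. Next multiple of 4 is 4 (not reached); still 0 fragment(s).
Step 2: advance 15 -> fork_pos = 3 + 15 = 18. Reached multiple(s) of 4: 4, 8, 12, 16 -> fragments 1-4 completed (4 total).
Step 3: advance 5 -> fork_pos = 18 + 5 = 23. Reached multiple(s) of 4: 20 -> fragment 5 completed (5 total).
5 fragment(s) completed, covering template[0:20] (5 x 4 = 20). The next fragment, fragment 6, covers template[20:24], so it starts at position 20.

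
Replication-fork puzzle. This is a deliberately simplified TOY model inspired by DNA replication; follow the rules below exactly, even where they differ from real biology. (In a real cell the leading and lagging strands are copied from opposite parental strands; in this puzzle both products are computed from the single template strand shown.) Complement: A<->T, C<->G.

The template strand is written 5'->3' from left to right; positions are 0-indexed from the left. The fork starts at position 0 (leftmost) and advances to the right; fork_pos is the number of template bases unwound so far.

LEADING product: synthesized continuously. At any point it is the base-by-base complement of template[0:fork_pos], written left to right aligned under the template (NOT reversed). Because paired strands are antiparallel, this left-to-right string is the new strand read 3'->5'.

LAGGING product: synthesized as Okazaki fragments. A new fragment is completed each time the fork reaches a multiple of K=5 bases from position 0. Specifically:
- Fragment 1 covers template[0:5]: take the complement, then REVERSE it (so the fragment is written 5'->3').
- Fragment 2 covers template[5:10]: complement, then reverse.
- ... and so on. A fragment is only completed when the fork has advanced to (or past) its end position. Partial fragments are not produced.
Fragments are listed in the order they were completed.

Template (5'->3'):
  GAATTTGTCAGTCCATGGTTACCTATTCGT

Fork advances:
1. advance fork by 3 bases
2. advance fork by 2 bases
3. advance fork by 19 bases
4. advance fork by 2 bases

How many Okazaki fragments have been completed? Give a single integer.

Step 1: advance 3 -> fork_pos = 0 + 3 = 3. Next multiple of 5 is 5 (not reached); still 0 fragment(s).
Step 2: advance 2 -> fork_pos = 3 + 2 = 5. Reached multiple(s) of 5: 5 -> fragment 1 completed (1 total).
Step 3: advance 19 -> fork_pos = 5 + 19 = 24. Reached multiple(s) of 5: 10, 15, 20 -> fragments 2-4 completed (4 total).
Step 4: advance 2 -> fork_pos = 24 + 2 = 26. Reached multiple(s) of 5: 25 -> fragment 5 completed (5 total).
Check: final fork_pos = 26; the multiples of 5 that are <= 26 are 5..25 -> 26 // 5 = 5 completed fragment(s).

Answer: 5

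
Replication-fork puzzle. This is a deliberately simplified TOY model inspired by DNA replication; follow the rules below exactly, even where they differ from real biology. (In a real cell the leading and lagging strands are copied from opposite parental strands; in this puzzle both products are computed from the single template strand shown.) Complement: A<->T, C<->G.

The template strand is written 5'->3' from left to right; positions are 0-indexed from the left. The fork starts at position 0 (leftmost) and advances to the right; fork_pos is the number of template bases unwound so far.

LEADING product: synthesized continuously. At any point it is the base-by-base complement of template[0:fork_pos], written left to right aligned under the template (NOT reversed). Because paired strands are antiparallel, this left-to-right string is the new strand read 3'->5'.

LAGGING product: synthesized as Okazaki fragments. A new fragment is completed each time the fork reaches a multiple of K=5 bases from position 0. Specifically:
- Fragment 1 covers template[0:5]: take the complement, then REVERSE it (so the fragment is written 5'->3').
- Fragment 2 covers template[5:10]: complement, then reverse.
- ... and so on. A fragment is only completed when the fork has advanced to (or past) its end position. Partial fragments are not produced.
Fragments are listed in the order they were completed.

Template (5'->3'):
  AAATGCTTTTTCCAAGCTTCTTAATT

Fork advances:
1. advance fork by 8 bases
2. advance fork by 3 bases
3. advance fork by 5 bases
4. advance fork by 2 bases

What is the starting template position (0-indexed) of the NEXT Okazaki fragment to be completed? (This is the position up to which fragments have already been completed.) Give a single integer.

Answer: 15

Derivation:
Step 1: advance 8 -> fork_pos = 0 + 8 = 8. Reached multiple(s) of 5: 5 -> fragment 1 completed (1 total).
Step 2: advance 3 -> fork_pos = 8 + 3 = 11. Reached multiple(s) of 5: 10 -> fragment 2 completed (2 total).
Step 3: advance 5 -> fork_pos = 11 + 5 = 16. Reached multiple(s) of 5: 15 -> fragment 3 completed (3 total).
Step 4: advance 2 -> fork_pos = 16 + 2 = 18. Next multiple of 5 is 20 (not reached); still 3 fragment(s).
3 fragment(s) completed, covering template[0:15] (3 x 5 = 15). The next fragment, fragment 4, covers template[15:20], so it starts at position 15.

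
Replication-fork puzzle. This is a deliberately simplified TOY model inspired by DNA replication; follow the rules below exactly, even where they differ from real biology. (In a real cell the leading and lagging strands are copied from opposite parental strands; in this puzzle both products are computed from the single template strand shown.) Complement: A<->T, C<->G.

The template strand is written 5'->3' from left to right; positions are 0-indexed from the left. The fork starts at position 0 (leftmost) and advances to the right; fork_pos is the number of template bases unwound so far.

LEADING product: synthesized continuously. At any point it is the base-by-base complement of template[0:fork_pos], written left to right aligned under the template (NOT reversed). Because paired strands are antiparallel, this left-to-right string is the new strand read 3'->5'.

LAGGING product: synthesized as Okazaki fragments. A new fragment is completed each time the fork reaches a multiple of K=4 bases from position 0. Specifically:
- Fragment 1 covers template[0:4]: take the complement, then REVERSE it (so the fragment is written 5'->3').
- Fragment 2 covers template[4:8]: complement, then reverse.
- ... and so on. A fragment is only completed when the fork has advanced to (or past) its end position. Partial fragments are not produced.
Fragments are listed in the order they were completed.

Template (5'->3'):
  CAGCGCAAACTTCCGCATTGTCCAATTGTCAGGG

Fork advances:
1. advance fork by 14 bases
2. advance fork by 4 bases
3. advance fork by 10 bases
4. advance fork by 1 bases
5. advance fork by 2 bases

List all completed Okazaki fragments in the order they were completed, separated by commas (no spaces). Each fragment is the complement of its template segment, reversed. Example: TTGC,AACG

Answer: GCTG,TTGC,AAGT,GCGG,CAAT,TGGA,CAAT

Derivation:
Step 1: advance 14 -> fork_pos = 0 + 14 = 14. Reached multiple(s) of 4: 4, 8, 12 -> fragments 1-3 completed (3 total).
Step 2: advance 4 -> fork_pos = 14 + 4 = 18. Reached multiple(s) of 4: 16 -> fragment 4 completed (4 total).
Step 3: advance 10 -> fork_pos = 18 + 10 = 28. Reached multiple(s) of 4: 20, 24, 28 -> fragments 5-7 completed (7 total).
Step 4: advance 1 -> fork_pos = 28 + 1 = 29. Next multiple of 4 is 32 (not reached); still 7 fragment(s).
Step 5: advance 2 -> fork_pos = 29 + 2 = 31. Next multiple of 4 is 32 (not reached); still 7 fragment(s).
Final fork_pos = 31, so 7 fragment(s) are complete. Build each: template segment -> complement -> reverse.
Fragment 1: template[0:4] = CAGC -> complement GTCG -> reversed GCTG
Fragment 2: template[4:8] = GCAA -> complement CGTT -> reversed TTGC
Fragment 3: template[8:12] = ACTT -> complement TGAA -> reversed AAGT
Fragment 4: template[12:16] = CCGC -> complement GGCG -> reversed GCGG
Fragment 5: template[16:20] = ATTG -> complement TAAC -> reversed CAAT
Fragment 6: template[20:24] = TCCA -> complement AGGT -> reversed TGGA
Fragment 7: template[24:28] = ATTG -> complement TAAC -> reversed CAAT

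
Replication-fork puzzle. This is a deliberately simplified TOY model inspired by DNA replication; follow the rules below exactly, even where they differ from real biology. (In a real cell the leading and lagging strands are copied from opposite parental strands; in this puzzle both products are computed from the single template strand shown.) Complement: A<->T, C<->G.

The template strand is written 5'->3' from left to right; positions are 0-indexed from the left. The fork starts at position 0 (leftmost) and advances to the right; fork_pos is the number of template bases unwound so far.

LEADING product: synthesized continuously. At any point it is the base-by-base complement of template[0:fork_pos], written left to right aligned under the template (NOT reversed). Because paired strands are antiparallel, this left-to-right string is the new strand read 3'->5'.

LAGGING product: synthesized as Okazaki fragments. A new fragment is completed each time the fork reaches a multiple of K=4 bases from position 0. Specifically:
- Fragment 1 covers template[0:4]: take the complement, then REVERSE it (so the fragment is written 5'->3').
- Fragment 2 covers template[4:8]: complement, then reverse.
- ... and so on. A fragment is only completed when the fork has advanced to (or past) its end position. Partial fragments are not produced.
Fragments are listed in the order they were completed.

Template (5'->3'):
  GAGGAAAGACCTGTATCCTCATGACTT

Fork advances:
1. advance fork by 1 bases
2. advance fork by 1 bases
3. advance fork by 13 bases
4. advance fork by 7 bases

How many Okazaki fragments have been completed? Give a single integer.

Step 1: advance 1 -> fork_pos = 0 + 1 = 1. Next multiple of 4 is 4 (not reached); still 0 fragment(s).
Step 2: advance 1 -> fork_pos = 1 + 1 = 2. Next multiple of 4 is 4 (not reached); still 0 fragment(s).
Step 3: advance 13 -> fork_pos = 2 + 13 = 15. Reached multiple(s) of 4: 4, 8, 12 -> fragments 1-3 completed (3 total).
Step 4: advance 7 -> fork_pos = 15 + 7 = 22. Reached multiple(s) of 4: 16, 20 -> fragments 4-5 completed (5 total).
Check: final fork_pos = 22; the multiples of 4 that are <= 22 are 4..20 -> 22 // 4 = 5 completed fragment(s).

Answer: 5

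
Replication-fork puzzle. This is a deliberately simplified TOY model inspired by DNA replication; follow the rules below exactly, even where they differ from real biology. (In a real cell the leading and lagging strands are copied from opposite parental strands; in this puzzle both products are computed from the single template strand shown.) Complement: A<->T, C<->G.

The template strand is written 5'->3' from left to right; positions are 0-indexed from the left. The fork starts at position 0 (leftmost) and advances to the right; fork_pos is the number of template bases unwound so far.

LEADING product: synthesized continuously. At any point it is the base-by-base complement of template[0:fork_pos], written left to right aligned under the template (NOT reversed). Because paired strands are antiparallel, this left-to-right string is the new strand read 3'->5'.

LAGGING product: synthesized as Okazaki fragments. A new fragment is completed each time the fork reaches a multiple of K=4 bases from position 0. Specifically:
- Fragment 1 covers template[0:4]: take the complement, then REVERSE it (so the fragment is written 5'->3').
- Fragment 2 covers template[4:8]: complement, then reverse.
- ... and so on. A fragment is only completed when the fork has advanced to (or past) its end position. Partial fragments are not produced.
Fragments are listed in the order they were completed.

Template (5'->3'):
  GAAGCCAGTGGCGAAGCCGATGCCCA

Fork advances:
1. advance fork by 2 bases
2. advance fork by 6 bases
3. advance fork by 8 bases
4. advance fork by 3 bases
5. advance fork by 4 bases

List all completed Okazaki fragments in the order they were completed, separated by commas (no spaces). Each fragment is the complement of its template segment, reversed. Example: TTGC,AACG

Answer: CTTC,CTGG,GCCA,CTTC,TCGG

Derivation:
Step 1: advance 2 -> fork_pos = 0 + 2 = 2. Next multiple of 4 is 4 (not reached); still 0 fragment(s).
Step 2: advance 6 -> fork_pos = 2 + 6 = 8. Reached multiple(s) of 4: 4, 8 -> fragments 1-2 completed (2 total).
Step 3: advance 8 -> fork_pos = 8 + 8 = 16. Reached multiple(s) of 4: 12, 16 -> fragments 3-4 completed (4 total).
Step 4: advance 3 -> fork_pos = 16 + 3 = 19. Next multiple of 4 is 20 (not reached); still 4 fragment(s).
Step 5: advance 4 -> fork_pos = 19 + 4 = 23. Reached multiple(s) of 4: 20 -> fragment 5 completed (5 total).
Final fork_pos = 23, so 5 fragment(s) are complete. Build each: template segment -> complement -> reverse.
Fragment 1: template[0:4] = GAAG -> complement CTTC -> reversed CTTC
Fragment 2: template[4:8] = CCAG -> complement GGTC -> reversed CTGG
Fragment 3: template[8:12] = TGGC -> complement ACCG -> reversed GCCA
Fragment 4: template[12:16] = GAAG -> complement CTTC -> reversed CTTC
Fragment 5: template[16:20] = CCGA -> complement GGCT -> reversed TCGG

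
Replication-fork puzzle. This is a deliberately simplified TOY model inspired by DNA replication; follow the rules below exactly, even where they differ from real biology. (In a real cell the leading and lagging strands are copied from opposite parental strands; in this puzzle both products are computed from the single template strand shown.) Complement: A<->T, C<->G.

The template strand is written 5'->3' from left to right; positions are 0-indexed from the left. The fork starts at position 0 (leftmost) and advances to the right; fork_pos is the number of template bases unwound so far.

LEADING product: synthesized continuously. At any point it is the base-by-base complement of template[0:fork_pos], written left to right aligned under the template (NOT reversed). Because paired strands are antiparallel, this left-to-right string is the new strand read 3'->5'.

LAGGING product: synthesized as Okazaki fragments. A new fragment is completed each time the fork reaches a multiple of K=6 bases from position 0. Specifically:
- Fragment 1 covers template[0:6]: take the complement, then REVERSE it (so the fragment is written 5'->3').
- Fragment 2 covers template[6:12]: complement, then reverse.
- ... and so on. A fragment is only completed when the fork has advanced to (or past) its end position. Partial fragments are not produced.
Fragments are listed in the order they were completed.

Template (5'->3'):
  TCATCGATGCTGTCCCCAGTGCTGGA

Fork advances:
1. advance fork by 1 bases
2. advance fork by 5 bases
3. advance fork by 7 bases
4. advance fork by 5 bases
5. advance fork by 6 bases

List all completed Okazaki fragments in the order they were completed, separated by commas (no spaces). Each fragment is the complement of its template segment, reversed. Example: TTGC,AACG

Step 1: advance 1 -> fork_pos = 0 + 1 = 1. Next multiple of 6 is 6 (not reached); still 0 fragment(s).
Step 2: advance 5 -> fork_pos = 1 + 5 = 6. Reached multiple(s) of 6: 6 -> fragment 1 completed (1 total).
Step 3: advance 7 -> fork_pos = 6 + 7 = 13. Reached multiple(s) of 6: 12 -> fragment 2 completed (2 total).
Step 4: advance 5 -> fork_pos = 13 + 5 = 18. Reached multiple(s) of 6: 18 -> fragment 3 completed (3 total).
Step 5: advance 6 -> fork_pos = 18 + 6 = 24. Reached multiple(s) of 6: 24 -> fragment 4 completed (4 total).
Final fork_pos = 24, so 4 fragment(s) are complete. Build each: template segment -> complement -> reverse.
Fragment 1: template[0:6] = TCATCG -> complement AGTAGC -> reversed CGATGA
Fragment 2: template[6:12] = ATGCTG -> complement TACGAC -> reversed CAGCAT
Fragment 3: template[12:18] = TCCCCA -> complement AGGGGT -> reversed TGGGGA
Fragment 4: template[18:24] = GTGCTG -> complement CACGAC -> reversed CAGCAC

Answer: CGATGA,CAGCAT,TGGGGA,CAGCAC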